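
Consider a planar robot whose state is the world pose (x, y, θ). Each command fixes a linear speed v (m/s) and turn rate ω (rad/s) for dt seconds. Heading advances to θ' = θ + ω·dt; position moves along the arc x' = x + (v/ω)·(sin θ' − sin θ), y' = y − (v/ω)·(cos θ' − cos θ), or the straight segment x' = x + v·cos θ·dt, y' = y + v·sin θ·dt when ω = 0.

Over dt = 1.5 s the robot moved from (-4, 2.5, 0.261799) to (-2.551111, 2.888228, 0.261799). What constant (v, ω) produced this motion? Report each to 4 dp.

v = 1.0000, ω = 0.0000

Δθ = 0.261799 − 0.261799 = 0.000000
ω = Δθ/dt = 0.000000/1.5 = 0.0000
ω = 0 → v = (Δx·cos θ + Δy·sin θ)/dt = 1.0000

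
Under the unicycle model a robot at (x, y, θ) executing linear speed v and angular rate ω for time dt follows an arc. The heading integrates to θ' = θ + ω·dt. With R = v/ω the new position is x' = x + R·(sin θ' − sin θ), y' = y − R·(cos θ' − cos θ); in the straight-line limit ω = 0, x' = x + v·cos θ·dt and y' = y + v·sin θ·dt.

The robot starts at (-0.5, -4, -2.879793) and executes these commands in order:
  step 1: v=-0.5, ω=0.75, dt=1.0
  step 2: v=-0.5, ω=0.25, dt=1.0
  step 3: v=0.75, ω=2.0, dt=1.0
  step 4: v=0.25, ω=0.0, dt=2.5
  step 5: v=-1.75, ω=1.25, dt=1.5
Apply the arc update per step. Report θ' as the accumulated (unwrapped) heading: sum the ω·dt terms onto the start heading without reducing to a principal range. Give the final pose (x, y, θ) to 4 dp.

(0.0171, -5.6349, 1.9952)

step 1: θ'=-2.1298 (R=-0.6667) → pose (-0.1074, -3.7096, -2.1298)
step 2: θ'=-1.8798 (R=-2.0000) → pose (0.1023, -3.2571, -1.8798)
step 3: θ'=0.1202 (R=0.3750) → pose (0.5046, -3.7435, 0.1202)
step 4: θ'=0.1202 (straight) → pose (1.1250, -3.6685, 0.1202)
step 5: θ'=1.9952 (R=-1.4000) → pose (0.0171, -5.6349, 1.9952)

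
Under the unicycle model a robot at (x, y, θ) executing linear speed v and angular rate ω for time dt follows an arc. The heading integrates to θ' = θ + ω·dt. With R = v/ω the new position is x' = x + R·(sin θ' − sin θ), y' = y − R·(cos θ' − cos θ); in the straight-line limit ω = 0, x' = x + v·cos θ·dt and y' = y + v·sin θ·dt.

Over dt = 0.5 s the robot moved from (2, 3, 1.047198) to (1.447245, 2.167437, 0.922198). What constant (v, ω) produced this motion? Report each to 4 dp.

v = -2.0000, ω = -0.2500

Δθ = 0.922198 − 1.047198 = -0.125000
ω = Δθ/dt = -0.125000/0.5 = -0.2500
R = −Δy/(cos θ' − cos θ) = 8.0000
v = R·ω = 8.0000·-0.2500 = -2.0000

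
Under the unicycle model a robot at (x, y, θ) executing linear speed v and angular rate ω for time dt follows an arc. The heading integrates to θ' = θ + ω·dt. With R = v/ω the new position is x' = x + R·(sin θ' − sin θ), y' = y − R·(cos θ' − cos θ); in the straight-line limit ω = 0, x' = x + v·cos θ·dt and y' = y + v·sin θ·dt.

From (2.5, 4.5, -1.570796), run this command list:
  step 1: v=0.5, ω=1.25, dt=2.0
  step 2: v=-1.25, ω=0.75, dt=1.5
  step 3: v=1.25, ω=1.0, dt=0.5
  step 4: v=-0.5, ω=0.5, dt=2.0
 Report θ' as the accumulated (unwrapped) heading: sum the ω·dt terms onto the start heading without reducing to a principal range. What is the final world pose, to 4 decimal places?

(3.6212, 2.8643, 3.5542)

step 1: θ'=0.9292 (R=0.4000) → pose (3.2205, 4.2606, 0.9292)
step 2: θ'=2.0542 (R=-1.6667) → pose (3.0800, 2.4885, 2.0542)
step 3: θ'=2.5542 (R=1.2500) → pose (2.6660, 2.9480, 2.5542)
step 4: θ'=3.5542 (R=-1.0000) → pose (3.6212, 2.8643, 3.5542)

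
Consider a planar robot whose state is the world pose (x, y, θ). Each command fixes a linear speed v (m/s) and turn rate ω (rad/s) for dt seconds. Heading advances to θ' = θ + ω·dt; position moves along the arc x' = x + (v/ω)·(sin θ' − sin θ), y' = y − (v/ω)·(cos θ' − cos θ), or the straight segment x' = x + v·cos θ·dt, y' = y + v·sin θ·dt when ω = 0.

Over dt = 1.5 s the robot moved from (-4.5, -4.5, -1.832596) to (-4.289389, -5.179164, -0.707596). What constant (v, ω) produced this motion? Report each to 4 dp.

Δθ = -0.707596 − -1.832596 = 1.125000
ω = Δθ/dt = 1.125000/1.5 = 0.7500
R = −Δy/(cos θ' − cos θ) = 0.6667
v = R·ω = 0.6667·0.7500 = 0.5000

v = 0.5000, ω = 0.7500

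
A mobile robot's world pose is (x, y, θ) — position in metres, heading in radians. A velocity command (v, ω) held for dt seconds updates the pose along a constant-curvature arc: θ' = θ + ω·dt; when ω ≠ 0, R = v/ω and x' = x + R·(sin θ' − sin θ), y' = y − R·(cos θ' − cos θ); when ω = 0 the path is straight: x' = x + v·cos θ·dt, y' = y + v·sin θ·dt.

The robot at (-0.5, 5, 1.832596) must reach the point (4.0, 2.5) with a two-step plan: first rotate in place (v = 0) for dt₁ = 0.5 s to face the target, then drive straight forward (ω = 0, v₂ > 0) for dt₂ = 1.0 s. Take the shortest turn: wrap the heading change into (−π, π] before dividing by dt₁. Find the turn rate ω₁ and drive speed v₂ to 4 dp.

ω₁ = -4.6794, v₂ = 5.1478

heading to target = atan2(2.5−5, 4−-0.5) = -0.5071
Δθ = wrap(-0.5071 − 1.8326) = -2.3397; ω₁ = Δθ/dt₁ = -4.6794
distance = √((4−-0.5)² + (2.5−5)²) = 5.1478; v₂ = distance/dt₂ = 5.1478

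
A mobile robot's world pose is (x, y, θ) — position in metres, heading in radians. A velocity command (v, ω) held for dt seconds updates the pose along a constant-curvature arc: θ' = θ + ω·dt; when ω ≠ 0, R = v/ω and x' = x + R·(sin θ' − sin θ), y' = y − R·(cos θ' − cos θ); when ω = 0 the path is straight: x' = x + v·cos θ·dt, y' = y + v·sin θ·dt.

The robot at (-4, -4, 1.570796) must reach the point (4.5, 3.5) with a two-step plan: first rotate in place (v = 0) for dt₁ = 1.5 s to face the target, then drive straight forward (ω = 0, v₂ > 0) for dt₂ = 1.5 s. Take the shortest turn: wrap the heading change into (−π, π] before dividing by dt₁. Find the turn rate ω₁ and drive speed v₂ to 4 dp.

heading to target = atan2(3.5−-4, 4.5−-4) = 0.7230
Δθ = wrap(0.7230 − 1.5708) = -0.8478; ω₁ = Δθ/dt₁ = -0.5652
distance = √((4.5−-4)² + (3.5−-4)²) = 11.3358; v₂ = distance/dt₂ = 7.5572

ω₁ = -0.5652, v₂ = 7.5572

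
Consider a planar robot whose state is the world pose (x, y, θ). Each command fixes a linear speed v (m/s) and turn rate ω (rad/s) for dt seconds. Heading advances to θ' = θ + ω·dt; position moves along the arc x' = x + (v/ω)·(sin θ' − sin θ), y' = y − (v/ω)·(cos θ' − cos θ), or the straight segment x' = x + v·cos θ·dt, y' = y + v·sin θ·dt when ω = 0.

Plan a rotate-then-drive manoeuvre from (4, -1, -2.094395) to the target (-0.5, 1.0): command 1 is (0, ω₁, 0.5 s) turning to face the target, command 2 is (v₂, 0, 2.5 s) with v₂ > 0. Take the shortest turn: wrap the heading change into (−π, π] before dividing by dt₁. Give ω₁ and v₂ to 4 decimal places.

ω₁ = -2.9308, v₂ = 1.9698

heading to target = atan2(1−-1, -0.5−4) = 2.7234
Δθ = wrap(2.7234 − -2.0944) = -1.4654; ω₁ = Δθ/dt₁ = -2.9308
distance = √((-0.5−4)² + (1−-1)²) = 4.9244; v₂ = distance/dt₂ = 1.9698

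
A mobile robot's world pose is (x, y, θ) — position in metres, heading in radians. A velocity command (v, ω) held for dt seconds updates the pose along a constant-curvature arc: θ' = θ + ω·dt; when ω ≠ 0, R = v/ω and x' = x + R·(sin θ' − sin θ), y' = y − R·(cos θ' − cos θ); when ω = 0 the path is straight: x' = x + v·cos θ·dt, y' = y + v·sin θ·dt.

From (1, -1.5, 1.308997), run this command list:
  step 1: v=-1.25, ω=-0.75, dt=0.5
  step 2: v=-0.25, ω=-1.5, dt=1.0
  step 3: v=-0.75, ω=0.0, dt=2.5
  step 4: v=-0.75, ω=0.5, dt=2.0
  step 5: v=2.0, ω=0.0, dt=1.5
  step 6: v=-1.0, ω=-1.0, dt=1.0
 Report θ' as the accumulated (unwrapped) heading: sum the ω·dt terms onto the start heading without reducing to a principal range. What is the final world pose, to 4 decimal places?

(-0.7459, 0.3238, -0.5660)

step 1: θ'=0.9340 (R=1.6667) → pose (0.7301, -2.0597, 0.9340)
step 2: θ'=-0.5660 (R=0.1667) → pose (0.5068, -2.1012, -0.5660)
step 3: θ'=-0.5660 (straight) → pose (-1.0758, -1.0958, -0.5660)
step 4: θ'=0.4340 (R=-1.5000) → pose (-2.5110, -1.0009, 0.4340)
step 5: θ'=0.4340 (straight) → pose (0.2109, 0.2606, 0.4340)
step 6: θ'=-0.5660 (R=1.0000) → pose (-0.7459, 0.3238, -0.5660)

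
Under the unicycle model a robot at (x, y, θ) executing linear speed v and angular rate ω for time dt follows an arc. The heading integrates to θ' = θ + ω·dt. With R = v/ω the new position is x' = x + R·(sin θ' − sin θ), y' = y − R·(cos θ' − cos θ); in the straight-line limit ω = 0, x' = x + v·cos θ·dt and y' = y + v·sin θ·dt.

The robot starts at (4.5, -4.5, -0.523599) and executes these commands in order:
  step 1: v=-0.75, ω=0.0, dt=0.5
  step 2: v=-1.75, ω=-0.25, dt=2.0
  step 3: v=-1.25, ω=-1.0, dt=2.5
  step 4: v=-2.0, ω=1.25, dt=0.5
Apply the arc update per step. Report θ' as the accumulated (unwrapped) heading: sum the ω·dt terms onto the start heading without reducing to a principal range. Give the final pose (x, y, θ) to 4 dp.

step 1: θ'=-0.5236 (straight) → pose (4.1752, -4.3125, -0.5236)
step 2: θ'=-1.0236 (R=7.0000) → pose (1.6973, -1.8924, -1.0236)
step 3: θ'=-3.5236 (R=1.2500) → pose (3.2308, -0.0821, -3.5236)
step 4: θ'=-2.8986 (R=-1.6000) → pose (4.2122, -0.1505, -2.8986)

(4.2122, -0.1505, -2.8986)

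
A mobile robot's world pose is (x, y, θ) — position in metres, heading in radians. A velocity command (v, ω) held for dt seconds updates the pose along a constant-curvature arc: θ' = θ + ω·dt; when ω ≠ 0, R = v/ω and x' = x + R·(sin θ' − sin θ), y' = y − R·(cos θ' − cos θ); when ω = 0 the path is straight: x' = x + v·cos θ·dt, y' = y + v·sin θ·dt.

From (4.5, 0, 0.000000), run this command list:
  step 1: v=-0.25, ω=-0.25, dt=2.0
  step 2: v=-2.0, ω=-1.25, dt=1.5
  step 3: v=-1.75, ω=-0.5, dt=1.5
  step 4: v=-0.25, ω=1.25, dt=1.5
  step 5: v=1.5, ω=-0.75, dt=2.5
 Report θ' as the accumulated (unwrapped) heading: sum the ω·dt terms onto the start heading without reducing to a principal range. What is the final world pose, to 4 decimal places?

step 1: θ'=-0.5000 (R=1.0000) → pose (4.0206, 0.1224, -0.5000)
step 2: θ'=-2.3750 (R=1.6000) → pose (3.6778, 2.6790, -2.3750)
step 3: θ'=-3.1250 (R=3.5000) → pose (6.0476, 3.6575, -3.1250)
step 4: θ'=-1.2500 (R=-0.2000) → pose (6.2341, 3.9206, -1.2500)
step 5: θ'=-3.1250 (R=-2.0000) → pose (4.3693, 1.2902, -3.1250)

(4.3693, 1.2902, -3.1250)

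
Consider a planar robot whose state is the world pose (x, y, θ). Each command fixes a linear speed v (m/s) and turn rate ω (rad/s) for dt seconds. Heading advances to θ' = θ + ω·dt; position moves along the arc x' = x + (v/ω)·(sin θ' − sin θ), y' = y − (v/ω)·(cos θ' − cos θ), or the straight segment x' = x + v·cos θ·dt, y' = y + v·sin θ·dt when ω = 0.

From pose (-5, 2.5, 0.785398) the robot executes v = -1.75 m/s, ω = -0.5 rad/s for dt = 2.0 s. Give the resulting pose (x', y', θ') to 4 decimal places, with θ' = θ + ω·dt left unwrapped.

(-8.2202, 1.5552, -0.2146)

θ' = 0.7854 + -0.5·2.0 = -0.2146
R = v/ω = -1.75/-0.5 = 3.5000
x' = -5 + 3.5000·(sin -0.2146 − sin 0.7854) = -8.2202
y' = 2.5 − 3.5000·(cos -0.2146 − cos 0.7854) = 1.5552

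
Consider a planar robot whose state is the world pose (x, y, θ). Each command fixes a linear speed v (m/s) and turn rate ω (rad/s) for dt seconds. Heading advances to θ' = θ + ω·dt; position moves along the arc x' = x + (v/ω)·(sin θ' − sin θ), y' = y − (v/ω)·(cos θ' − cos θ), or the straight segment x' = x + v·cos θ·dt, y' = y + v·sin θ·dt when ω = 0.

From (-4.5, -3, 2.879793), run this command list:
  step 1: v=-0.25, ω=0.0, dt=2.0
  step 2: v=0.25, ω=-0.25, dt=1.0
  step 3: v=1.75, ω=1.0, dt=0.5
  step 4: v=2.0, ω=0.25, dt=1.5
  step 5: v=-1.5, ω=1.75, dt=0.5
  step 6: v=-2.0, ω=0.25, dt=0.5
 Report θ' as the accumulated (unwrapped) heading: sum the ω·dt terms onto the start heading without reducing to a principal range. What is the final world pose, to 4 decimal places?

step 1: θ'=2.8798 (straight) → pose (-4.0170, -3.1294, 2.8798)
step 2: θ'=2.6298 (R=-1.0000) → pose (-4.2480, -3.0353, 2.6298)
step 3: θ'=3.1298 (R=1.7500) → pose (-5.0844, -2.8112, 3.1298)
step 4: θ'=3.5048 (R=8.0000) → pose (-8.0209, -3.3326, 3.5048)
step 5: θ'=4.3798 (R=-0.8571) → pose (-7.5153, -2.8112, 4.3798)
step 6: θ'=4.5048 (R=-8.0000) → pose (-7.2486, -1.8481, 4.5048)

(-7.2486, -1.8481, 4.5048)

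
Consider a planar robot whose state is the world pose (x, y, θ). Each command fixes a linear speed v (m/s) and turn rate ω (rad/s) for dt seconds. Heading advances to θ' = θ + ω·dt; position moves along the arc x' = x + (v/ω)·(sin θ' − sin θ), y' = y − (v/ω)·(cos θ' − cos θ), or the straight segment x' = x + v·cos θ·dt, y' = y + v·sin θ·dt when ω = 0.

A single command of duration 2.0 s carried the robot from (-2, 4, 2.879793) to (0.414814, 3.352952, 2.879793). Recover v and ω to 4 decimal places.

v = -1.2500, ω = 0.0000

Δθ = 2.879793 − 2.879793 = 0.000000
ω = Δθ/dt = 0.000000/2.0 = 0.0000
ω = 0 → v = (Δx·cos θ + Δy·sin θ)/dt = -1.2500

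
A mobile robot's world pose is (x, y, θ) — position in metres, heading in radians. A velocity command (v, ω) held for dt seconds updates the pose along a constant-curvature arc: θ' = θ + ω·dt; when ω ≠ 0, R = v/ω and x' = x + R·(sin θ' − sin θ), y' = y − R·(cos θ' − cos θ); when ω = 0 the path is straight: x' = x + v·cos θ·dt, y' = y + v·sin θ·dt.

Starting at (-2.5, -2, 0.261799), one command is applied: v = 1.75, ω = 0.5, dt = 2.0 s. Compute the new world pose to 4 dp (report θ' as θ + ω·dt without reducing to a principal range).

(-0.0716, 0.3164, 1.2618)

θ' = 0.2618 + 0.5·2.0 = 1.2618
R = v/ω = 1.75/0.5 = 3.5000
x' = -2.5 + 3.5000·(sin 1.2618 − sin 0.2618) = -0.0716
y' = -2 − 3.5000·(cos 1.2618 − cos 0.2618) = 0.3164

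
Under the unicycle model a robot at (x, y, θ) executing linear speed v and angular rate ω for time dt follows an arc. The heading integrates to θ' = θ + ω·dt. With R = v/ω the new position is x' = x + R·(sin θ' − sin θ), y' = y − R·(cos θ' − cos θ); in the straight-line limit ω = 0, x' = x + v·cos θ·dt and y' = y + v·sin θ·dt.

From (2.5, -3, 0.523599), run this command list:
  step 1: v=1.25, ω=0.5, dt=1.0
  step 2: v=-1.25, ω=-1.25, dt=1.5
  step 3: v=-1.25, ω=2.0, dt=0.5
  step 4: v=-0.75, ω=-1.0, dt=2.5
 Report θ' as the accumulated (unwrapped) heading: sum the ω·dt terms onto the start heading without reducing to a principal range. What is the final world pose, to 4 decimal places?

(0.5722, -0.7985, -2.3514)

step 1: θ'=1.0236 (R=2.5000) → pose (3.3850, -2.1357, 1.0236)
step 2: θ'=-0.8514 (R=1.0000) → pose (1.7788, -2.2743, -0.8514)
step 3: θ'=0.1486 (R=-0.6250) → pose (1.2161, -2.0680, 0.1486)
step 4: θ'=-2.3514 (R=0.7500) → pose (0.5722, -0.7985, -2.3514)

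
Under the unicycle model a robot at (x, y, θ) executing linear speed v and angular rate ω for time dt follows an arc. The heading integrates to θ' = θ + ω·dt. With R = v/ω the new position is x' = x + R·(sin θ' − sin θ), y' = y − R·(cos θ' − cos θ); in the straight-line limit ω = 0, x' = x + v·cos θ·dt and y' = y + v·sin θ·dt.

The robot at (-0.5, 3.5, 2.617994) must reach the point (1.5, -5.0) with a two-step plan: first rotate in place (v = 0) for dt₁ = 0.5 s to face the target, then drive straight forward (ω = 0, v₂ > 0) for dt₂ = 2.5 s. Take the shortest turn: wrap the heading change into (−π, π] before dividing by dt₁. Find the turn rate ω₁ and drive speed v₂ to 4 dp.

ω₁ = 4.6510, v₂ = 3.4928

heading to target = atan2(-5−3.5, 1.5−-0.5) = -1.3397
Δθ = wrap(-1.3397 − 2.6180) = 2.3255; ω₁ = Δθ/dt₁ = 4.6510
distance = √((1.5−-0.5)² + (-5−3.5)²) = 8.7321; v₂ = distance/dt₂ = 3.4928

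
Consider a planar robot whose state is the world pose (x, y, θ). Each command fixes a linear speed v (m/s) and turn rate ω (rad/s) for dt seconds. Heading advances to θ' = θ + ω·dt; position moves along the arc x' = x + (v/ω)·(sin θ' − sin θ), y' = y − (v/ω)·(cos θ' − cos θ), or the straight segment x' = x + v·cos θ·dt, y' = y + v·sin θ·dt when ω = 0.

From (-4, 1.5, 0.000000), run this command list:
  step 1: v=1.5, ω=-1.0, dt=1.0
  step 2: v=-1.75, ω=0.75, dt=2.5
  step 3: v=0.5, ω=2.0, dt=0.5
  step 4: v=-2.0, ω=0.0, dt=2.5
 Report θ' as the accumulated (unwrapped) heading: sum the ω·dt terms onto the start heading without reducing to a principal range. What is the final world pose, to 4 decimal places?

(-4.9479, -3.4899, 1.8750)

step 1: θ'=-1.0000 (R=-1.5000) → pose (-2.7378, 0.8105, -1.0000)
step 2: θ'=0.8750 (R=-2.3333) → pose (-6.4922, 1.0454, 0.8750)
step 3: θ'=1.8750 (R=0.2500) → pose (-6.4455, 1.2805, 1.8750)
step 4: θ'=1.8750 (straight) → pose (-4.9479, -3.4899, 1.8750)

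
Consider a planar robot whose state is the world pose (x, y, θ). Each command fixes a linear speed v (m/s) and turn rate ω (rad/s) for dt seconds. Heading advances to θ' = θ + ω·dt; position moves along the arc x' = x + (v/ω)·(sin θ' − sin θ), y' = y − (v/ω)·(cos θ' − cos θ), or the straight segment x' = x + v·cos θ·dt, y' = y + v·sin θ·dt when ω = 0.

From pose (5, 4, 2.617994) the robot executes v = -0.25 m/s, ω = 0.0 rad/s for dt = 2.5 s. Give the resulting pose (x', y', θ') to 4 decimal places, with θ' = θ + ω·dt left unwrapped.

(5.5413, 3.6875, 2.6180)

θ' = 2.6180 + 0.0·2.5 = 2.6180
ω = 0 → straight: x' = 5 + -0.25·cos(2.6180)·2.5 = 5.5413
y' = 4 + -0.25·sin(2.6180)·2.5 = 3.6875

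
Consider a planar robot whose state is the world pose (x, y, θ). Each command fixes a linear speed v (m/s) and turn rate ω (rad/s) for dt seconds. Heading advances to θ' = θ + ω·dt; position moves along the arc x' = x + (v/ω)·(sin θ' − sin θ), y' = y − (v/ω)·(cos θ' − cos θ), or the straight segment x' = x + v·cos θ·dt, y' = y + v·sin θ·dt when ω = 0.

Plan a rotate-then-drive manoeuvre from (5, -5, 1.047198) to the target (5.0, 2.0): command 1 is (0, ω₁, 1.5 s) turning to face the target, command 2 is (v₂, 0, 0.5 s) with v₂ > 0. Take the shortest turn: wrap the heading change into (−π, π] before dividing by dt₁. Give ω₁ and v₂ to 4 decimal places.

heading to target = atan2(2−-5, 5−5) = 1.5708
Δθ = wrap(1.5708 − 1.0472) = 0.5236; ω₁ = Δθ/dt₁ = 0.3491
distance = √((5−5)² + (2−-5)²) = 7.0000; v₂ = distance/dt₂ = 14.0000

ω₁ = 0.3491, v₂ = 14.0000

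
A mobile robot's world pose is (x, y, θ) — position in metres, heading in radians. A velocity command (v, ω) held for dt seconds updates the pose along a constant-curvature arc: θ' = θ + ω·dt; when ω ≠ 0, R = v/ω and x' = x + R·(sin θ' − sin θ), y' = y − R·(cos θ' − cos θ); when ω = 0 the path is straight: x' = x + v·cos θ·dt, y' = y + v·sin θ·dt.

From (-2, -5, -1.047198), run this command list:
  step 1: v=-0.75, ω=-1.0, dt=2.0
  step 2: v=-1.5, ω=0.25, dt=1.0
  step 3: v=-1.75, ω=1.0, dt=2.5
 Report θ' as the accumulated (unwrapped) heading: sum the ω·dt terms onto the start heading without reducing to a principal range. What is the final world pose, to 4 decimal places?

(-0.0393, -0.2322, -0.2972)

step 1: θ'=-3.0472 (R=0.7500) → pose (-1.4212, -3.8783, -3.0472)
step 2: θ'=-2.7972 (R=-6.0000) → pose (0.0391, -3.5527, -2.7972)
step 3: θ'=-0.2972 (R=-1.7500) → pose (-0.0393, -0.2322, -0.2972)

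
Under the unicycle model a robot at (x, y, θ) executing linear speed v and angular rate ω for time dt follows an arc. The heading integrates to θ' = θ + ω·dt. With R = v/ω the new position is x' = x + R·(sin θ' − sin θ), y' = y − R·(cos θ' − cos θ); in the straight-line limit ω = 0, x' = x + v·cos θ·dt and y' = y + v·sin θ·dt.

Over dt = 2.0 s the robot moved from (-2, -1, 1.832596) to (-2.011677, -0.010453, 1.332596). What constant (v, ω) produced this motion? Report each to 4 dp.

v = 0.5000, ω = -0.2500

Δθ = 1.332596 − 1.832596 = -0.500000
ω = Δθ/dt = -0.500000/2.0 = -0.2500
R = −Δy/(cos θ' − cos θ) = -2.0000
v = R·ω = -2.0000·-0.2500 = 0.5000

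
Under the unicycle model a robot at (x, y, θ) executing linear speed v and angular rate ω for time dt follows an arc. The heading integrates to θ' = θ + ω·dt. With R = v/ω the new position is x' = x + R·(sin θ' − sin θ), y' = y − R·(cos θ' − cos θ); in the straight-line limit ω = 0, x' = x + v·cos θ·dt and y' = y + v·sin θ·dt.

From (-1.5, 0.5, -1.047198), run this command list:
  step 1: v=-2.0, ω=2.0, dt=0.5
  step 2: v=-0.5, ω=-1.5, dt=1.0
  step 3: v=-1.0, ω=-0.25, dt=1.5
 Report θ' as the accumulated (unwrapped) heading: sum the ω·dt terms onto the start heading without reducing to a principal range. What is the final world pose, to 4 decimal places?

step 1: θ'=-0.0472 (R=-1.0000) → pose (-2.3188, 0.9989, -0.0472)
step 2: θ'=-1.5472 (R=0.3333) → pose (-2.6364, 1.3240, -1.5472)
step 3: θ'=-1.9222 (R=4.0000) → pose (-2.3930, 2.7952, -1.9222)

(-2.3930, 2.7952, -1.9222)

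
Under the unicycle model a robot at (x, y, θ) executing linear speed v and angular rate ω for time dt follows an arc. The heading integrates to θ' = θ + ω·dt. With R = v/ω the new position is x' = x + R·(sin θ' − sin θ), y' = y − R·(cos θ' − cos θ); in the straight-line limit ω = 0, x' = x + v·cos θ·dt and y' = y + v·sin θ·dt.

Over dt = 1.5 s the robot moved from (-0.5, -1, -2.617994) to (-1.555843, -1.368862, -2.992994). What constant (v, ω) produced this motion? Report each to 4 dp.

v = 0.7500, ω = -0.2500

Δθ = -2.992994 − -2.617994 = -0.375000
ω = Δθ/dt = -0.375000/1.5 = -0.2500
R = Δx/(sin θ' − sin θ) = -3.0000
v = R·ω = -3.0000·-0.2500 = 0.7500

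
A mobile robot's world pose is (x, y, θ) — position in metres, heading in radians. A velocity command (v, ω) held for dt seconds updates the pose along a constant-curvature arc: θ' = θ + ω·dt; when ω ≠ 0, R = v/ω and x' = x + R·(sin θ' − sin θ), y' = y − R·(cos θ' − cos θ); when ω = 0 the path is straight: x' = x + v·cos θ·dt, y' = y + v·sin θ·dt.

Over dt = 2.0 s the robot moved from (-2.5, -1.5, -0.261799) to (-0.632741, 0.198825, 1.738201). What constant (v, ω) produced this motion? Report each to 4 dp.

Δθ = 1.738201 − -0.261799 = 2.000000
ω = Δθ/dt = 2.000000/2.0 = 1.0000
R = Δx/(sin θ' − sin θ) = 1.5000
v = R·ω = 1.5000·1.0000 = 1.5000

v = 1.5000, ω = 1.0000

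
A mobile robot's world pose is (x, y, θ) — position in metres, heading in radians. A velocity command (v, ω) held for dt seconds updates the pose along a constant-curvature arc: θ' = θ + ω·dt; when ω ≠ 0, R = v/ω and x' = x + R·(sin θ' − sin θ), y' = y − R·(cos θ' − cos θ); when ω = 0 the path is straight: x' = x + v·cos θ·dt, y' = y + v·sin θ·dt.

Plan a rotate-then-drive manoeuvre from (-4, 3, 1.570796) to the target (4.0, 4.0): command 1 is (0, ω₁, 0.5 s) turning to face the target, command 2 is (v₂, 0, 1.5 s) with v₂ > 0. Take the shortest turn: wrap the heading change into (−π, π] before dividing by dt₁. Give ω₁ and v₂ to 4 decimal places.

heading to target = atan2(4−3, 4−-4) = 0.1244
Δθ = wrap(0.1244 − 1.5708) = -1.4464; ω₁ = Δθ/dt₁ = -2.8929
distance = √((4−-4)² + (4−3)²) = 8.0623; v₂ = distance/dt₂ = 5.3748

ω₁ = -2.8929, v₂ = 5.3748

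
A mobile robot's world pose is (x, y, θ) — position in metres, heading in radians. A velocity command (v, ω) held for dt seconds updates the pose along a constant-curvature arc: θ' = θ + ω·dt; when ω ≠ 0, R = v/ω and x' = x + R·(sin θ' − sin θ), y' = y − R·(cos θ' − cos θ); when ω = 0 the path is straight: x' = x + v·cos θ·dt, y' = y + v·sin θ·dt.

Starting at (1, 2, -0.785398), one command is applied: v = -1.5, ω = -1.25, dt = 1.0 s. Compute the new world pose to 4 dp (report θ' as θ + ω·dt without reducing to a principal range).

(0.7757, 3.3862, -2.0354)

θ' = -0.7854 + -1.25·1.0 = -2.0354
R = v/ω = -1.5/-1.25 = 1.2000
x' = 1 + 1.2000·(sin -2.0354 − sin -0.7854) = 0.7757
y' = 2 − 1.2000·(cos -2.0354 − cos -0.7854) = 3.3862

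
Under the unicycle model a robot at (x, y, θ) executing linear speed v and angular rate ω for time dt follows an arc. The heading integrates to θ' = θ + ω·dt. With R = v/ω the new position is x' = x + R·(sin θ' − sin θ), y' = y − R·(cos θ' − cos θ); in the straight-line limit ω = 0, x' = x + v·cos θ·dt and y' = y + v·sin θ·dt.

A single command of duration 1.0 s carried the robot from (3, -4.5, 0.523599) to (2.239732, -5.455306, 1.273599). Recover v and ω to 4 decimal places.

Δθ = 1.273599 − 0.523599 = 0.750000
ω = Δθ/dt = 0.750000/1.0 = 0.7500
R = −Δy/(cos θ' − cos θ) = -1.6667
v = R·ω = -1.6667·0.7500 = -1.2500

v = -1.2500, ω = 0.7500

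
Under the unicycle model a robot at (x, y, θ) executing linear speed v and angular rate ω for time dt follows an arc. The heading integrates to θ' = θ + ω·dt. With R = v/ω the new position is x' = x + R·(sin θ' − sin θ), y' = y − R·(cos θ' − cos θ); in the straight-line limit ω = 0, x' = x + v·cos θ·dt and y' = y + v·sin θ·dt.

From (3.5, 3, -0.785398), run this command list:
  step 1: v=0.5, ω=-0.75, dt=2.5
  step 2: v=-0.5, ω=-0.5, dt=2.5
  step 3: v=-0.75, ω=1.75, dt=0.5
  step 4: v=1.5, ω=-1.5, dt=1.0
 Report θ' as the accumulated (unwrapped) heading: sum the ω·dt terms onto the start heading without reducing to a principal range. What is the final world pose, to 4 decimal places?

step 1: θ'=-2.6604 (R=-0.6667) → pose (3.3372, 1.9376, -2.6604)
step 2: θ'=-3.9104 (R=1.0000) → pose (4.4953, 1.7699, -3.9104)
step 3: θ'=-3.0354 (R=-0.4286) → pose (4.8387, 1.6518, -3.0354)
step 4: θ'=-4.5354 (R=-1.0000) → pose (3.7483, 2.4701, -4.5354)

(3.7483, 2.4701, -4.5354)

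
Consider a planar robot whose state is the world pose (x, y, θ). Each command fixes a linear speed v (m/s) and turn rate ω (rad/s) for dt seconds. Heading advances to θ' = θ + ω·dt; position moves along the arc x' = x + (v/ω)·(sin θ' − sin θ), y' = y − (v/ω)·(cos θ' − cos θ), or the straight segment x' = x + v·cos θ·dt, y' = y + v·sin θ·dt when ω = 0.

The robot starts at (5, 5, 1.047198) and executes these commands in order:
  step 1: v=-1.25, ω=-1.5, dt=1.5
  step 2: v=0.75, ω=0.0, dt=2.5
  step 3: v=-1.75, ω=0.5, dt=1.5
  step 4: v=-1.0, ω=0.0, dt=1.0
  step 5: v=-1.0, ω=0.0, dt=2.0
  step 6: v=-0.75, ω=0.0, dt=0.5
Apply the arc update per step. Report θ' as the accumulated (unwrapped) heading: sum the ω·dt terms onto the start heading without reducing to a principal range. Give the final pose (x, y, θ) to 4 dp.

step 1: θ'=-1.2028 (R=0.8333) → pose (3.5008, 5.1169, -1.2028)
step 2: θ'=-1.2028 (straight) → pose (4.1753, 3.3674, -1.2028)
step 3: θ'=-0.4528 (R=-3.5000) → pose (2.4408, 5.2556, -0.4528)
step 4: θ'=-0.4528 (straight) → pose (1.5416, 5.6931, -0.4528)
step 5: θ'=-0.4528 (straight) → pose (-0.2569, 6.5680, -0.4528)
step 6: θ'=-0.4528 (straight) → pose (-0.5941, 6.7321, -0.4528)

(-0.5941, 6.7321, -0.4528)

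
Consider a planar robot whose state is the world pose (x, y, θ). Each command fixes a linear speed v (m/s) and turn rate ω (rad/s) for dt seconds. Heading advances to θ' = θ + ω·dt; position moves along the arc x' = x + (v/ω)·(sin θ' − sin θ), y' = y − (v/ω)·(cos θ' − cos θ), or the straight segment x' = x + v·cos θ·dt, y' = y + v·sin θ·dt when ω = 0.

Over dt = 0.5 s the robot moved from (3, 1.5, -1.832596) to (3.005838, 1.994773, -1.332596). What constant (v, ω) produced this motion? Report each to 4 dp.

Δθ = -1.332596 − -1.832596 = 0.500000
ω = Δθ/dt = 0.500000/0.5 = 1.0000
R = −Δy/(cos θ' − cos θ) = -1.0000
v = R·ω = -1.0000·1.0000 = -1.0000

v = -1.0000, ω = 1.0000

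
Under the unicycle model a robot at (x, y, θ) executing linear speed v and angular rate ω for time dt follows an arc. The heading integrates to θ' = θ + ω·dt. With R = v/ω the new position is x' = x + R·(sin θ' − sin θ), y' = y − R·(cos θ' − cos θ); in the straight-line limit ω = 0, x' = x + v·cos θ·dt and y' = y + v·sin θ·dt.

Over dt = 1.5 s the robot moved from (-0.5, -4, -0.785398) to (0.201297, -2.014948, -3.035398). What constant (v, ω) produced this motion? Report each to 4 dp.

Δθ = -3.035398 − -0.785398 = -2.250000
ω = Δθ/dt = -2.250000/1.5 = -1.5000
R = −Δy/(cos θ' − cos θ) = 1.1667
v = R·ω = 1.1667·-1.5000 = -1.7500

v = -1.7500, ω = -1.5000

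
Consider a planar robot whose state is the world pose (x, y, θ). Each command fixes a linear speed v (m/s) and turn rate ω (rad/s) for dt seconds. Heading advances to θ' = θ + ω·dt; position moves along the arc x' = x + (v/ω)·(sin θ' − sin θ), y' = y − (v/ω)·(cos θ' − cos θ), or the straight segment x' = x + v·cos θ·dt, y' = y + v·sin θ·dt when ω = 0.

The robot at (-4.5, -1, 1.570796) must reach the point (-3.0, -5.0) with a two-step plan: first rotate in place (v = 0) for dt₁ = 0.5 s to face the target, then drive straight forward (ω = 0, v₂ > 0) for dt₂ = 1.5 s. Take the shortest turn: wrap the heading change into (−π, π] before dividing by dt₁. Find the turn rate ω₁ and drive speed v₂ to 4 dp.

heading to target = atan2(-5−-1, -3−-4.5) = -1.2120
Δθ = wrap(-1.2120 − 1.5708) = -2.7828; ω₁ = Δθ/dt₁ = -5.5656
distance = √((-3−-4.5)² + (-5−-1)²) = 4.2720; v₂ = distance/dt₂ = 2.8480

ω₁ = -5.5656, v₂ = 2.8480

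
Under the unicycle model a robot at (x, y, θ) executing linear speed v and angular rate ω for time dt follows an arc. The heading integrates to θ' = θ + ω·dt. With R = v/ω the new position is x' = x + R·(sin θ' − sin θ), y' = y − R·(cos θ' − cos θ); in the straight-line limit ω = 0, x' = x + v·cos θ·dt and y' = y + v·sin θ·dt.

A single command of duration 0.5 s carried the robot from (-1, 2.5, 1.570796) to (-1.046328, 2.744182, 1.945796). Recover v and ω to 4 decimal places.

v = 0.5000, ω = 0.7500

Δθ = 1.945796 − 1.570796 = 0.375000
ω = Δθ/dt = 0.375000/0.5 = 0.7500
R = −Δy/(cos θ' − cos θ) = 0.6667
v = R·ω = 0.6667·0.7500 = 0.5000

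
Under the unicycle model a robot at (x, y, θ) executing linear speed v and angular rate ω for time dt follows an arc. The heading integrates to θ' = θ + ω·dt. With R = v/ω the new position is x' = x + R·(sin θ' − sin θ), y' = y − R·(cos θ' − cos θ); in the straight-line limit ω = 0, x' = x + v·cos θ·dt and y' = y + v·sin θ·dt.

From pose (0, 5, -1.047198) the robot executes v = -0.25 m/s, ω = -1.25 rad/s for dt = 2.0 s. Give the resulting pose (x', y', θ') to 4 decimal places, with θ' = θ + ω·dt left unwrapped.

(0.2521, 5.2838, -3.5472)

θ' = -1.0472 + -1.25·2.0 = -3.5472
R = v/ω = -0.25/-1.25 = 0.2000
x' = 0 + 0.2000·(sin -3.5472 − sin -1.0472) = 0.2521
y' = 5 − 0.2000·(cos -3.5472 − cos -1.0472) = 5.2838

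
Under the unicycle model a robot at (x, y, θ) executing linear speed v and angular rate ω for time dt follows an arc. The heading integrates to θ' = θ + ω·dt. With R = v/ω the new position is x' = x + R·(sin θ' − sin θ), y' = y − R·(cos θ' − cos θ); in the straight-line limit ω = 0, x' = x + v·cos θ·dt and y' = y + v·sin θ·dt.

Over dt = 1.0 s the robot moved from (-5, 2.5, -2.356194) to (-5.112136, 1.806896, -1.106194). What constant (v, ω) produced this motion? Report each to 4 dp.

Δθ = -1.106194 − -2.356194 = 1.250000
ω = Δθ/dt = 1.250000/1.0 = 1.2500
R = −Δy/(cos θ' − cos θ) = 0.6000
v = R·ω = 0.6000·1.2500 = 0.7500

v = 0.7500, ω = 1.2500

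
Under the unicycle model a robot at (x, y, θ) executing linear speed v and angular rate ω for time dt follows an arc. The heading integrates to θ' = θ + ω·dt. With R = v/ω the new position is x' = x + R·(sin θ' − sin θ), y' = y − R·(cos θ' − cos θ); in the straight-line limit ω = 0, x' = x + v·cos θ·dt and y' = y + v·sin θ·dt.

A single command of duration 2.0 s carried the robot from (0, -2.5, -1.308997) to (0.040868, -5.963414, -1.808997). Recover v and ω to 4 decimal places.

Δθ = -1.808997 − -1.308997 = -0.500000
ω = Δθ/dt = -0.500000/2.0 = -0.2500
R = −Δy/(cos θ' − cos θ) = -7.0000
v = R·ω = -7.0000·-0.2500 = 1.7500

v = 1.7500, ω = -0.2500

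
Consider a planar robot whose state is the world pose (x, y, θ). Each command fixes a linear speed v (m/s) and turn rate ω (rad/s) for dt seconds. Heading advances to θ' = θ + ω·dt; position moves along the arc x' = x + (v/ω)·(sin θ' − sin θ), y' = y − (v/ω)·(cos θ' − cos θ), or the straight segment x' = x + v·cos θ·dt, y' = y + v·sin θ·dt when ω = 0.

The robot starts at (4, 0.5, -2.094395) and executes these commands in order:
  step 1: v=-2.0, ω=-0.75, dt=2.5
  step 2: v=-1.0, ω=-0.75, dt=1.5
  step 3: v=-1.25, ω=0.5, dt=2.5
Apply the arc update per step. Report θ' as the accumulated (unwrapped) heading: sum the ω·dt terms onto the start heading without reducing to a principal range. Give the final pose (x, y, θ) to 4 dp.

step 1: θ'=-3.9694 (R=2.6667) → pose (8.2733, 0.9707, -3.9694)
step 2: θ'=-5.0944 (R=1.3333) → pose (8.5286, -0.4284, -5.0944)
step 3: θ'=-3.8444 (R=-2.5000) → pose (9.2325, -3.2679, -3.8444)

(9.2325, -3.2679, -3.8444)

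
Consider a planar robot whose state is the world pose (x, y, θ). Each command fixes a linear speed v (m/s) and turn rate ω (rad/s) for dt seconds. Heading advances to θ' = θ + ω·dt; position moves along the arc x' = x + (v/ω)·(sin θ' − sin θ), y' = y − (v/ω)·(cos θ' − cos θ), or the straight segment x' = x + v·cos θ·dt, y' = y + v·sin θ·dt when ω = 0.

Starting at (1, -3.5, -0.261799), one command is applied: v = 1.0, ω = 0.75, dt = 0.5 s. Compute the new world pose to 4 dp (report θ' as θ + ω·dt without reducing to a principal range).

(1.4957, -3.5369, 0.1132)

θ' = -0.2618 + 0.75·0.5 = 0.1132
R = v/ω = 1.0/0.75 = 1.3333
x' = 1 + 1.3333·(sin 0.1132 − sin -0.2618) = 1.4957
y' = -3.5 − 1.3333·(cos 0.1132 − cos -0.2618) = -3.5369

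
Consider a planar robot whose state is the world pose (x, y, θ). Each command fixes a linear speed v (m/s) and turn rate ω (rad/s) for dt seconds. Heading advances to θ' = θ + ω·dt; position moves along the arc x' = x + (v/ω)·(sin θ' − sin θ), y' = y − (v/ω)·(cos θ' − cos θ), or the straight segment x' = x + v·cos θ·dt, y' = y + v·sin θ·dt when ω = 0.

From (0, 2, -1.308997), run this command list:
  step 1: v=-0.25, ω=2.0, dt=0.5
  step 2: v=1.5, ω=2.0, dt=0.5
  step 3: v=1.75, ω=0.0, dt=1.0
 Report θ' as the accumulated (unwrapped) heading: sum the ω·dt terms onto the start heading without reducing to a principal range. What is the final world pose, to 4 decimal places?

step 1: θ'=-0.3090 (R=-0.1250) → pose (-0.0827, 2.0867, -0.3090)
step 2: θ'=0.6910 (R=0.7500) → pose (0.6233, 2.2233, 0.6910)
step 3: θ'=0.6910 (straight) → pose (1.9719, 3.3385, 0.6910)

(1.9719, 3.3385, 0.6910)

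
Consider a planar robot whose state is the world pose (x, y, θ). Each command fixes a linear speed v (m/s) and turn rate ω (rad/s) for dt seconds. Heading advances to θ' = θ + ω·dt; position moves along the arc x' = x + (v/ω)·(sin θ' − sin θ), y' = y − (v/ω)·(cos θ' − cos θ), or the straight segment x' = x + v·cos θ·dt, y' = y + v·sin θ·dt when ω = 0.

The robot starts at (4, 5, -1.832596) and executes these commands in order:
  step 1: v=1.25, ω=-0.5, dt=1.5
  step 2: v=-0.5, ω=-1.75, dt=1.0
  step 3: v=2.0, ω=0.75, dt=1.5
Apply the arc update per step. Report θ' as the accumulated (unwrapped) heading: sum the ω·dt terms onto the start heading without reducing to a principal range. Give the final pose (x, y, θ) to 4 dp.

step 1: θ'=-2.5826 (R=-2.5000) → pose (2.9110, 3.5276, -2.5826)
step 2: θ'=-4.3326 (R=0.2857) → pose (3.3279, 3.3913, -4.3326)
step 3: θ'=-3.2076 (R=2.6667) → pose (1.0271, 5.0635, -3.2076)

(1.0271, 5.0635, -3.2076)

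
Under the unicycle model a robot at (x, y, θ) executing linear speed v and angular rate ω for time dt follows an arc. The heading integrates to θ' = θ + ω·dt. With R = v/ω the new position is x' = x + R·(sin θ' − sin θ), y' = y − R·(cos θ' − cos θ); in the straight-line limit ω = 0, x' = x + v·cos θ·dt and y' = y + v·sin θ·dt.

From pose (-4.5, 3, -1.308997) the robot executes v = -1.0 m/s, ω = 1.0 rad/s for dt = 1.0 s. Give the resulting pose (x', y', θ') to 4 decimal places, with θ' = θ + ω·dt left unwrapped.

θ' = -1.3090 + 1.0·1.0 = -0.3090
R = v/ω = -1.0/1.0 = -1.0000
x' = -4.5 + -1.0000·(sin -0.3090 − sin -1.3090) = -5.1618
y' = 3 − -1.0000·(cos -0.3090 − cos -1.3090) = 3.6938

(-5.1618, 3.6938, -0.3090)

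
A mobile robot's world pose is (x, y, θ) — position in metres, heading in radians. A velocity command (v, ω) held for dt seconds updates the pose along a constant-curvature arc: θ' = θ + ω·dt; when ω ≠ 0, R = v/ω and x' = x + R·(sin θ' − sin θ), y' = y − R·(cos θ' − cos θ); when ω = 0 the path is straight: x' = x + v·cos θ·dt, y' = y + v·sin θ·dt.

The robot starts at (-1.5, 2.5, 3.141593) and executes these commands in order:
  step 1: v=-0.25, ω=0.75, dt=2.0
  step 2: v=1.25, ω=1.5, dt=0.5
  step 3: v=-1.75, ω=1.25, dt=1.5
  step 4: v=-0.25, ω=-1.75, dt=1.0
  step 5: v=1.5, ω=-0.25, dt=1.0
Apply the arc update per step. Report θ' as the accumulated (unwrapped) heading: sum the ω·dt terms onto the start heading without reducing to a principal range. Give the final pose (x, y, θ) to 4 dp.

step 1: θ'=4.6416 (R=-0.3333) → pose (-1.1675, 2.8098, 4.6416)
step 2: θ'=5.3916 (R=0.8333) → pose (-0.9847, 2.2273, 5.3916)
step 3: θ'=7.2666 (R=-1.4000) → pose (-3.2393, 2.1238, 7.2666)
step 4: θ'=5.5166 (R=0.1429) → pose (-3.4573, 2.1000, 5.5166)
step 5: θ'=5.2666 (R=-6.0000) → pose (-2.5175, 0.9360, 5.2666)

(-2.5175, 0.9360, 5.2666)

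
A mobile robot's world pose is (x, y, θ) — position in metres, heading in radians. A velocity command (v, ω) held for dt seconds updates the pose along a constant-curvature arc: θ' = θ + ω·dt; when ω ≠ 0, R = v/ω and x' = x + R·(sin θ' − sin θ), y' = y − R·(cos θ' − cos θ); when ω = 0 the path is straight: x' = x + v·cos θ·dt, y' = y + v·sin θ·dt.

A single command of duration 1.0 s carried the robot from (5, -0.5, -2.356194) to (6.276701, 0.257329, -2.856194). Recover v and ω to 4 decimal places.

Δθ = -2.856194 − -2.356194 = -0.500000
ω = Δθ/dt = -0.500000/1.0 = -0.5000
R = Δx/(sin θ' − sin θ) = 3.0000
v = R·ω = 3.0000·-0.5000 = -1.5000

v = -1.5000, ω = -0.5000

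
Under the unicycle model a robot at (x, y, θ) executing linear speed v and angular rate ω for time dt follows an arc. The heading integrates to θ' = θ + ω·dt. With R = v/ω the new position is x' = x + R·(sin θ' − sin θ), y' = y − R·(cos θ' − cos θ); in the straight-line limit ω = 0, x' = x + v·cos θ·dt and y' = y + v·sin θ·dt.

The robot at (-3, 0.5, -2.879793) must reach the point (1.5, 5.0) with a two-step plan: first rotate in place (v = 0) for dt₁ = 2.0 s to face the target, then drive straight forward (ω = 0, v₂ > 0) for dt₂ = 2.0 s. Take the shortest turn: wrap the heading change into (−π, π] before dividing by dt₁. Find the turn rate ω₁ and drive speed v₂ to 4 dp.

heading to target = atan2(5−0.5, 1.5−-3) = 0.7854
Δθ = wrap(0.7854 − -2.8798) = -2.6180; ω₁ = Δθ/dt₁ = -1.3090
distance = √((1.5−-3)² + (5−0.5)²) = 6.3640; v₂ = distance/dt₂ = 3.1820

ω₁ = -1.3090, v₂ = 3.1820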